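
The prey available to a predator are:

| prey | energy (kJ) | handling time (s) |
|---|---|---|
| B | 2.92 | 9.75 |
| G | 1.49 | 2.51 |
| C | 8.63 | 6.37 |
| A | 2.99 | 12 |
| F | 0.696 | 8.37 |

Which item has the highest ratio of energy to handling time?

C

Profitability E/h (kJ/s): B = 2.92/9.75 = 0.299, G = 1.49/2.51 = 0.594, C = 8.63/6.37 = 1.35, A = 2.99/12 = 0.249, F = 0.696/8.37 = 0.0832.
Ranked: C > G > B > A > F.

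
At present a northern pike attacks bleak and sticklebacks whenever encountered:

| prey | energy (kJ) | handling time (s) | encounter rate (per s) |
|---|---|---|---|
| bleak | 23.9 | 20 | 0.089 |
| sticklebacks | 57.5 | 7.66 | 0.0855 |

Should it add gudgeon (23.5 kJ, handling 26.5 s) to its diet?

Current rate: (0.089×23.9 + 0.0855×57.5)/(1 + 0.089×20 + 0.0855×7.66) = 2.051 kJ/s.
gudgeon: E/h = 23.5/26.5 = 0.8868 kJ/s.
Since 0.8868 < R, time spent handling gudgeon is better spent searching.

No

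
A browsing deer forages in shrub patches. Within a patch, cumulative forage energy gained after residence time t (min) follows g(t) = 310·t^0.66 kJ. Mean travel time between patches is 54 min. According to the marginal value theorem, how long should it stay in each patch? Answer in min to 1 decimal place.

104.8 min

Maximise g(t)/(T+t): set derivative to zero → g'(t)(T+t) = g(t).
g'(t) = 0.66·310·t^-0.34. Setting 0.66·310·t^-0.34 = 310·t^0.66/(54+t) gives 0.66(54+t) = t, so 0.34·t = 0.66×54.
t* = 0.66×54/0.34 = 104.8 min.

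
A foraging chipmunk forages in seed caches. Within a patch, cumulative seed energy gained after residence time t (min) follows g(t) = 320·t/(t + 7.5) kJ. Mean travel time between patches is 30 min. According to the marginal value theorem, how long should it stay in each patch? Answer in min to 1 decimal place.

Optimal t* satisfies g'(t*) = g(t*)/(T + t*).
g'(t) = 320·7.5/(t + 7.5)². Setting 320·7.5/(t+7.5)² = 320t/[(t+7.5)(30+t)] gives 7.5(30+t) = t(t+7.5), so t² = 7.5×30 = 225.
t* = √225 = 15 min.

15.0 min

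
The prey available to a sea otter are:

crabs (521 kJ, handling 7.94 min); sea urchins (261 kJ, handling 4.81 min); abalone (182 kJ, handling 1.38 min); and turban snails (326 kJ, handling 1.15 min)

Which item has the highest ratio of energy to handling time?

turban snails

Profitability E/h (kJ/min): crabs = 521/7.94 = 65.6, sea urchins = 261/4.81 = 54.3, abalone = 182/1.38 = 132, turban snails = 326/1.15 = 283.
Ranked: turban snails > abalone > crabs > sea urchins.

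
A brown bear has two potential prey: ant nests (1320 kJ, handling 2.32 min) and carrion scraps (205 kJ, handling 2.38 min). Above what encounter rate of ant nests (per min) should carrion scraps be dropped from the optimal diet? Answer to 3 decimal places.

At the threshold, the rate on ant nests alone equals the profitability of carrion scraps: λ·1320/(1 + λ·2.32) = 205/2.38 = 86.13.
Rearranging, λ(1320 − 86.13×2.32) = 86.13, so λ = 86.13/1120 = 0.07689 per min.

0.077 per min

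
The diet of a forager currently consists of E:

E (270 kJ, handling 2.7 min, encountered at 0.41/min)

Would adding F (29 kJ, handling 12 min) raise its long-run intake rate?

Current rate: (0.41×270)/(1 + 0.41×2.7) = 52.54 kJ/min.
Profitability of F: 29/12 = 2.417 kJ/min.
Since 2.417 < R, time spent handling F is better spent searching.

No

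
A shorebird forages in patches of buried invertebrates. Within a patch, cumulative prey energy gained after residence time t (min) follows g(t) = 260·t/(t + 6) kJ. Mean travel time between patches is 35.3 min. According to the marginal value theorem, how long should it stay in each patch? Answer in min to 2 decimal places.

Maximise g(t)/(T+t): set derivative to zero → g'(t)(T+t) = g(t).
g'(t) = 260·6/(t + 6)². Setting 260·6/(t+6)² = 260t/[(t+6)(35.3+t)] gives 6(35.3+t) = t(t+6), so t² = 6×35.3 = 211.8.
t* = √211.8 = 14.55 min.

14.55 min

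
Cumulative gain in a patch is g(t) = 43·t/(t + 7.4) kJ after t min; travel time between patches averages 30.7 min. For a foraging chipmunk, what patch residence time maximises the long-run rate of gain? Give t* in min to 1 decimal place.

15.1 min

Maximise g(t)/(T+t): set derivative to zero → g'(t)(T+t) = g(t).
g'(t) = 43·7.4/(t + 7.4)². Setting 43·7.4/(t+7.4)² = 43t/[(t+7.4)(30.7+t)] gives 7.4(30.7+t) = t(t+7.4), so t² = 7.4×30.7 = 227.2.
t* = √227.2 = 15.07 min.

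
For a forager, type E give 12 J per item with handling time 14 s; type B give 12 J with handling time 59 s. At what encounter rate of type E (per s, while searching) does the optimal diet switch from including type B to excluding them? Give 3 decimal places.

At the threshold, the rate on type E alone equals the profitability of type B: λ·12/(1 + λ·14) = 12/59 = 0.2034.
Rearranging, λ(12 − 0.2034×14) = 0.2034, so λ = 0.2034/9.153 = 0.02222 per s.

0.022 per s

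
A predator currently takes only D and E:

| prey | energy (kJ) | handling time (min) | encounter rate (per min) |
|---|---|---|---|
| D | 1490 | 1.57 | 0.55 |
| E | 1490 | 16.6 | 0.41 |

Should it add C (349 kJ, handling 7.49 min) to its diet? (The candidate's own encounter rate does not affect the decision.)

No

Current rate: (0.55×1490 + 0.41×1490)/(1 + 0.55×1.57 + 0.41×16.6) = 165 kJ/min.
C: E/h = 349/7.49 = 46.6 kJ/min.
46.6 < 165, so adding C would lower the average — exclude it.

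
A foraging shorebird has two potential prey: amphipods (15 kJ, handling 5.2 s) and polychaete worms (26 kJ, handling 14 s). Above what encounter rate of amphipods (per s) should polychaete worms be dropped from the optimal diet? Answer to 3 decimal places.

Drop polychaete worms once their profitability E₂/h₂ falls below the rate achievable on amphipods alone: E₂/h₂ = λE₁/(1 + λh₁).
Solve for λ: λE₁h₂ = E₂(1 + λh₁) → λ(E₁h₂ − E₂h₁) = E₂ → λ = E₂/(E₁h₂ − E₂h₁).
λ = 26/(15×14 − 26×5.2) = 26/74.8 = 0.3476 per s.

0.348 per s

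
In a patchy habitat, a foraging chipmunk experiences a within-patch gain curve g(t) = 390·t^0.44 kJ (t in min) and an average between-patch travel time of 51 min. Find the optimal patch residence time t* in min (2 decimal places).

Maximise g(t)/(T+t): set derivative to zero → g'(t)(T+t) = g(t).
g'(t) = 0.44·390·t^-0.56. Setting 0.44·390·t^-0.56 = 390·t^0.44/(51+t) gives 0.44(51+t) = t, so 0.56·t = 0.44×51.
t* = 0.44×51/0.56 = 40.07 min.

40.07 min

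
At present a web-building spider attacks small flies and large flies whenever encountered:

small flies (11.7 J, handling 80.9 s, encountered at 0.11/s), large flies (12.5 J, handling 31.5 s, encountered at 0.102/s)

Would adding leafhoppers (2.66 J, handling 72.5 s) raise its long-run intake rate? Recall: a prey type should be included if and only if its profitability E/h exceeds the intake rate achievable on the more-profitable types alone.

No

Intake rate on the current diet: R = (0.11×11.7 + 0.102×12.5) / (1 + 0.11×80.9 + 0.102×31.5) = 2.562/13.11 = 0.1954 J/s.
leafhoppers: E/h = 2.66/72.5 = 0.03669 J/s.
Since 0.03669 < R, time spent handling leafhoppers is better spent searching.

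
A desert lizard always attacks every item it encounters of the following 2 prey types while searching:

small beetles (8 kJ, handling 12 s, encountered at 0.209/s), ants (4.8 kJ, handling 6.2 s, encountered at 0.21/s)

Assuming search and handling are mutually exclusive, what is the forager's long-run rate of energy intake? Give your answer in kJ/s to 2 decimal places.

R = (0.209×8 + 0.21×4.8) / (1 + 0.209×12 + 0.21×6.2) = 2.68/4.81 = 0.5572 kJ/s.

0.56 kJ/s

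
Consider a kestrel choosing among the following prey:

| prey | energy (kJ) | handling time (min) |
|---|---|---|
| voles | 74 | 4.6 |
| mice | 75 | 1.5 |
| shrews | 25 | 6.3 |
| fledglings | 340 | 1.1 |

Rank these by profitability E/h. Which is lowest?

In descending order of E/h:
fledglings: 340/1.1 = 309 kJ/min
mice: 75/1.5 = 50 kJ/min
voles: 74/4.6 = 16.1 kJ/min
shrews: 25/6.3 = 3.97 kJ/min

shrews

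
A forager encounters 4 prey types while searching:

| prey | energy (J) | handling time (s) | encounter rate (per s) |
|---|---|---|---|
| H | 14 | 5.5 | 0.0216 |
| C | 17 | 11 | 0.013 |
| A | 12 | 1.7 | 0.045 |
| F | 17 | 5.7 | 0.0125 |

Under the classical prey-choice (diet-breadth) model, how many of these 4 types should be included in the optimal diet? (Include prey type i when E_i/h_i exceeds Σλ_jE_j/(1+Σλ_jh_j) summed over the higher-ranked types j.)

4

Profitabilities (E/h, J/s): A 7.06, F 2.98, H 2.55, C 1.55. Add prey in this order while the next type's profitability exceeds the intake rate on those already taken.
Rate on top 1: 0.5016. F: 2.98 > 0.5016 → include.
Rate on top 2: 0.6556. H: 2.55 > 0.6556 → include.
Rate on top 3: 0.8329. C: 1.55 > 0.8329 → include.
Optimal diet: A, F, H, C — 4 of 4 types.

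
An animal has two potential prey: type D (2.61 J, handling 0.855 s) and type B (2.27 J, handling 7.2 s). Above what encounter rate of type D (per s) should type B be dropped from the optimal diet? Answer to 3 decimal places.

0.135 per s

Drop type B once their profitability E₂/h₂ falls below the rate achievable on type D alone: E₂/h₂ = λE₁/(1 + λh₁).
Solve for λ: λE₁h₂ = E₂(1 + λh₁) → λ(E₁h₂ − E₂h₁) = E₂ → λ = E₂/(E₁h₂ − E₂h₁).
λ = 2.27/(2.61×7.2 − 2.27×0.855) = 2.27/16.85 = 0.1347 per s.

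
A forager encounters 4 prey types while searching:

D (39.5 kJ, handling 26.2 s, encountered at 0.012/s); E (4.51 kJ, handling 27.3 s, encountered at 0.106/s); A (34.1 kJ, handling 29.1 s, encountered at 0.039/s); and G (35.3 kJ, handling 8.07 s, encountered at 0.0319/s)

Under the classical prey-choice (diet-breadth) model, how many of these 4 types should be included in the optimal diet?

3

Profitabilities (E/h, kJ/s): G 4.37, D 1.51, A 1.17, E 0.165. Add prey in this order while the next type's profitability exceeds the intake rate on those already taken.
Rate on top 1: 0.8955. D: 1.51 > 0.8955 → include.
Rate on top 2: 1.018. A: 1.17 > 1.018 → include.
Rate on top 3: 1.082. E: 0.165 < 1.082 → exclude; stop.
Optimal diet: G, D, A — 3 of 4 types.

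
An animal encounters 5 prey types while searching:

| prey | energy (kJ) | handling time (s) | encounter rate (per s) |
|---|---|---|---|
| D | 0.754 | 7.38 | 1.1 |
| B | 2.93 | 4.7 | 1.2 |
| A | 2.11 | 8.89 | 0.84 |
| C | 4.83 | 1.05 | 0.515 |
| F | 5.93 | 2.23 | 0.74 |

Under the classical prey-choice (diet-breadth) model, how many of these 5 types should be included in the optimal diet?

E/h in descending order: C 4.6, F 2.66, B 0.623, A 0.237, D 0.102 kJ/s. The optimal diet is the largest prefix of this list for which every included type satisfies E_i/h_i > R on the types above it.
Rate on top 1: 1.614. F: 2.66 > 1.614 → include.
Rate on top 2: 2.155. B: 0.623 < 2.155 → exclude; stop.
Optimal diet: C, F — 2 of 5 types.

2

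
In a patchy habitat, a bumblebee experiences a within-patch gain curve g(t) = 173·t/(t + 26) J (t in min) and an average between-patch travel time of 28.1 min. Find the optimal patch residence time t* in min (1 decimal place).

27.0 min

Optimal t* satisfies g'(t*) = g(t*)/(T + t*).
g'(t) = 173·26/(t + 26)². Setting 173·26/(t+26)² = 173t/[(t+26)(28.1+t)] gives 26(28.1+t) = t(t+26), so t² = 26×28.1 = 730.6.
t* = √730.6 = 27.03 min.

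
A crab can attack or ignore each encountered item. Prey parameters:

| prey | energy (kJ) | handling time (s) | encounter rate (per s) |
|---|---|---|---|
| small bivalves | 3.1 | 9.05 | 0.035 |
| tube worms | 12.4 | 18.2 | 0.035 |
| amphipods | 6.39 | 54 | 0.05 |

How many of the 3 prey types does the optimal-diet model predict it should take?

2

E/h in descending order: tube worms 0.681, small bivalves 0.343, amphipods 0.118 kJ/s. The optimal diet is the largest prefix of this list for which every included type satisfies E_i/h_i > R on the types above it.
Rate on top 1: 0.2651. small bivalves: 0.343 > 0.2651 → include.
Rate on top 2: 0.2777. amphipods: 0.118 < 0.2777 → exclude; stop.
Optimal diet: tube worms, small bivalves — 2 of 3 types.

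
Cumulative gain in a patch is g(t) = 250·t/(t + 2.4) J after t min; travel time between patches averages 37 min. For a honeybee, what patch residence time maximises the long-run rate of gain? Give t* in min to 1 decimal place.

9.4 min

Maximise g(t)/(T+t): set derivative to zero → g'(t)(T+t) = g(t).
g'(t) = 250·2.4/(t + 2.4)². Setting 250·2.4/(t+2.4)² = 250t/[(t+2.4)(37+t)] gives 2.4(37+t) = t(t+2.4), so t² = 2.4×37 = 88.8.
t* = √88.8 = 9.423 min.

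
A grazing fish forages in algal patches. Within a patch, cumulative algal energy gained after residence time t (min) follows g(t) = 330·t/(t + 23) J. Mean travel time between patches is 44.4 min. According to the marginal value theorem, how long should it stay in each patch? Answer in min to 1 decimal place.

32.0 min

Maximise g(t)/(T+t): set derivative to zero → g'(t)(T+t) = g(t).
g'(t) = 330·23/(t + 23)². Setting 330·23/(t+23)² = 330t/[(t+23)(44.4+t)] gives 23(44.4+t) = t(t+23), so t² = 23×44.4 = 1021.
t* = √1021 = 31.96 min.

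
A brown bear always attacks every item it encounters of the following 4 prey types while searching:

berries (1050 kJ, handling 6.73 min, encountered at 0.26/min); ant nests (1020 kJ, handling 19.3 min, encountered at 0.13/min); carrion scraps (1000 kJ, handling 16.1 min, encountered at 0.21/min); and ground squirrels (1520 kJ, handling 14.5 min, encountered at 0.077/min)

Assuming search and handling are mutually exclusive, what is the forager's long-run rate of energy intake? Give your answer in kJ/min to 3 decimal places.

R = (0.26×1050 + 0.13×1020 + 0.21×1000 + 0.077×1520) / (1 + 0.26×6.73 + 0.13×19.3 + 0.21×16.1 + 0.077×14.5) = 732.6/9.756 = 75.09 kJ/min.

75.094 kJ/min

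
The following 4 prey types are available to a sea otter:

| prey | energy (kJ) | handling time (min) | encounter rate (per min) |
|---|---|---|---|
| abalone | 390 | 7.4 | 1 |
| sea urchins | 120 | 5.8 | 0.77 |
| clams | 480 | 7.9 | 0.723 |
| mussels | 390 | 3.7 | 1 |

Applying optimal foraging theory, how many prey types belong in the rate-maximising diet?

E/h in descending order: mussels 105, clams 60.8, abalone 52.7, sea urchins 20.7 kJ/min. The optimal diet is the largest prefix of this list for which every included type satisfies E_i/h_i > R on the types above it.
Rate on top 1: 82.98. clams: 60.8 < 82.98 → exclude; stop.
Optimal diet: mussels — 1 of 4 types.

1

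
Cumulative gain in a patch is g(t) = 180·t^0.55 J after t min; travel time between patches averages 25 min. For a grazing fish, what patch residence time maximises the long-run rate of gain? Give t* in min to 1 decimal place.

Maximise g(t)/(T+t): set derivative to zero → g'(t)(T+t) = g(t).
g'(t) = 0.55·180·t^-0.45. Setting 0.55·180·t^-0.45 = 180·t^0.55/(25+t) gives 0.55(25+t) = t, so 0.45·t = 0.55×25.
t* = 0.55×25/0.45 = 30.56 min.

30.6 min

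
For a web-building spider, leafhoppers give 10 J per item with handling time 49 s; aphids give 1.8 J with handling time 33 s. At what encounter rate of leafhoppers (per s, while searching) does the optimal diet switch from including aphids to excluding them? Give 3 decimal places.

0.007 per s

The zero-one rule: include aphids iff E₂/h₂ > λE₁/(1+λh₁). Equality gives the switch point.
λE₁h₂ = E₂ + λE₂h₁ ⇒ λ = E₂/(E₁h₂ − E₂h₁) = 1.8/(330 − 88.2) = 0.007444 per s.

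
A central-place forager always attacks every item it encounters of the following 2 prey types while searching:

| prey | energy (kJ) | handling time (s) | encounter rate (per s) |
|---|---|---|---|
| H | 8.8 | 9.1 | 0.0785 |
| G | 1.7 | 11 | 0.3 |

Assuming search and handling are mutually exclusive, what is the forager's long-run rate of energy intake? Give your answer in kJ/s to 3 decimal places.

Energy encountered per unit search time: 0.0785×8.8 + 0.3×1.7 = 1.201 kJ/s.
Handling time per unit search time: 0.0785×9.1 + 0.3×11 = 4.014.
Rate = 1.201/(1 + 4.014) = 0.2395 kJ/s.

0.239 kJ/s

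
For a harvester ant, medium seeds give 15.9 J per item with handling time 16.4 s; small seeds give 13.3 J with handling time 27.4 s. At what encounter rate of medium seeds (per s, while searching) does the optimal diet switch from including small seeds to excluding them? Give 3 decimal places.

0.061 per s

The zero-one rule: include small seeds iff E₂/h₂ > λE₁/(1+λh₁). Equality gives the switch point.
λE₁h₂ = E₂ + λE₂h₁ ⇒ λ = E₂/(E₁h₂ − E₂h₁) = 13.3/(435.7 − 218.1) = 0.06114 per s.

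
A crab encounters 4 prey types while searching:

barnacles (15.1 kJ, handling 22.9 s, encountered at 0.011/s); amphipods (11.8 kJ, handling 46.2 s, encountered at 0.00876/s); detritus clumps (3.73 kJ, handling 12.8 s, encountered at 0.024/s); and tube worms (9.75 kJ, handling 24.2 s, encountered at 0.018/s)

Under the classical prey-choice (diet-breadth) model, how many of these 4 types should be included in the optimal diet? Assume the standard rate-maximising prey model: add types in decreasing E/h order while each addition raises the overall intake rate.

E/h in descending order: barnacles 0.659, tube worms 0.403, detritus clumps 0.291, amphipods 0.255 kJ/s. The optimal diet is the largest prefix of this list for which every included type satisfies E_i/h_i > R on the types above it.
Rate on top 1: 0.1327. tube worms: 0.403 > 0.1327 → include.
Rate on top 2: 0.2024. detritus clumps: 0.291 > 0.2024 → include.
Rate on top 3: 0.2161. amphipods: 0.255 > 0.2161 → include.
Optimal diet: barnacles, tube worms, detritus clumps, amphipods — 4 of 4 types.

4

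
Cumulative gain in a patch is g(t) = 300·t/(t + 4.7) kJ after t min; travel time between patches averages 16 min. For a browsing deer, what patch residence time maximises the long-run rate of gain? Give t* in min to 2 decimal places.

Maximise g(t)/(T+t): set derivative to zero → g'(t)(T+t) = g(t).
g'(t) = 300·4.7/(t + 4.7)². Setting 300·4.7/(t+4.7)² = 300t/[(t+4.7)(16+t)] gives 4.7(16+t) = t(t+4.7), so t² = 4.7×16 = 75.2.
t* = √75.2 = 8.672 min.

8.67 min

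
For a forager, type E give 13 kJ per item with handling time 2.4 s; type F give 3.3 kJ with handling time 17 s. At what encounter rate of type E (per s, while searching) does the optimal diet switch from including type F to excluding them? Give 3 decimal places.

0.015 per s

The zero-one rule: include type F iff E₂/h₂ > λE₁/(1+λh₁). Equality gives the switch point.
λE₁h₂ = E₂ + λE₂h₁ ⇒ λ = E₂/(E₁h₂ − E₂h₁) = 3.3/(221 − 7.92) = 0.01549 per s.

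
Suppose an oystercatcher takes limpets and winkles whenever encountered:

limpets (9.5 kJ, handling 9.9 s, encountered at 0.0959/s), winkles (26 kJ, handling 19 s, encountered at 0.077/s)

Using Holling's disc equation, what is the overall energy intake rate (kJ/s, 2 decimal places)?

0.85 kJ/s

R = Σλ_iE_i / (1 + Σλ_ih_i)
Numerator: 0.0959×9.5 + 0.077×26 = 2.913
Denominator: 1 + 0.0959×9.9 + 0.077×19 = 3.412
R = 2.913/3.412 = 0.8537 kJ/s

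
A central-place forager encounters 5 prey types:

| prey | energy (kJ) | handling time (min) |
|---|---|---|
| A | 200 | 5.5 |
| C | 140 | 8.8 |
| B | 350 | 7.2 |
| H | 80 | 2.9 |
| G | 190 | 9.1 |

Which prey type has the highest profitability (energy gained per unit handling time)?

B

Profitability E/h (kJ/min): A = 200/5.5 = 36.4, C = 140/8.8 = 15.9, B = 350/7.2 = 48.6, H = 80/2.9 = 27.6, G = 190/9.1 = 20.9.
Ranked: B > A > H > G > C.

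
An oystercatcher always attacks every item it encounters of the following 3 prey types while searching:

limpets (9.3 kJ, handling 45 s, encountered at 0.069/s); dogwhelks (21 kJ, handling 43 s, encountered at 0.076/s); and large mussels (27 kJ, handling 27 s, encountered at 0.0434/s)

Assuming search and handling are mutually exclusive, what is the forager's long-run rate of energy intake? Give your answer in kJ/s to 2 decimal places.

0.40 kJ/s

Energy encountered per unit search time: 0.069×9.3 + 0.076×21 + 0.0434×27 = 3.409 kJ/s.
Handling time per unit search time: 0.069×45 + 0.076×43 + 0.0434×27 = 7.545.
Rate = 3.409/(1 + 7.545) = 0.399 kJ/s.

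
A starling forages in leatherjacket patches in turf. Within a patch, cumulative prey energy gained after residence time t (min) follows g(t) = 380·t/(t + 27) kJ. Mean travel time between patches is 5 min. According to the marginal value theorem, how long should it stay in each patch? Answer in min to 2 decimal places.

Optimal t* satisfies g'(t*) = g(t*)/(T + t*).
g'(t) = 380·27/(t + 27)². Setting 380·27/(t+27)² = 380t/[(t+27)(5+t)] gives 27(5+t) = t(t+27), so t² = 27×5 = 135.
t* = √135 = 11.62 min.

11.62 min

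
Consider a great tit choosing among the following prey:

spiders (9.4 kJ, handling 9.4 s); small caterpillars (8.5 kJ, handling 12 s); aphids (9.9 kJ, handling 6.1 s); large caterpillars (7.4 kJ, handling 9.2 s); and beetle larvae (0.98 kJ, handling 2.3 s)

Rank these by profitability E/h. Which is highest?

aphids

Profitability E/h (kJ/s): spiders = 9.4/9.4 = 1, small caterpillars = 8.5/12 = 0.708, aphids = 9.9/6.1 = 1.62, large caterpillars = 7.4/9.2 = 0.804, beetle larvae = 0.98/2.3 = 0.426.
Ranked: aphids > spiders > large caterpillars > small caterpillars > beetle larvae.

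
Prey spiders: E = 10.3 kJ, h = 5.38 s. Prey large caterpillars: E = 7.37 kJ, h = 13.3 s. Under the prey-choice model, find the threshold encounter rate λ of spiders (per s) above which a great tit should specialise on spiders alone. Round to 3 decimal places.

0.076 per s

At the threshold, the rate on spiders alone equals the profitability of large caterpillars: λ·10.3/(1 + λ·5.38) = 7.37/13.3 = 0.5541.
Rearranging, λ(10.3 − 0.5541×5.38) = 0.5541, so λ = 0.5541/7.319 = 0.07571 per s.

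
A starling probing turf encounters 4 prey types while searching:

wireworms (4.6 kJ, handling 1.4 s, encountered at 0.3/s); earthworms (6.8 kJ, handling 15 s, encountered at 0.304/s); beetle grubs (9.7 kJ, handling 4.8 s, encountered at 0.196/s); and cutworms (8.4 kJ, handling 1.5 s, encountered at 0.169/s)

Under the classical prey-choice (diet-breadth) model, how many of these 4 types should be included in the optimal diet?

3

Rank by E/h (kJ/s): cutworms 5.6, wireworms 3.29, beetle grubs 2.02, earthworms 0.453. Include each in turn until the next type's E/h falls below the running intake rate.
Rate on top 1: 1.133. wireworms: 3.29 > 1.133 → include.
Rate on top 2: 1.673. beetle grubs: 2.02 > 1.673 → include.
Rate on top 3: 1.798. earthworms: 0.453 < 1.798 → exclude; stop.
Optimal diet: cutworms, wireworms, beetle grubs — 3 of 4 types.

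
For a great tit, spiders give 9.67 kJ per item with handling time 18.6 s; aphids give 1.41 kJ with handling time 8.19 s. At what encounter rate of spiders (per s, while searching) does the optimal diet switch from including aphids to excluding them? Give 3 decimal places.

0.027 per s

Drop aphids once their profitability E₂/h₂ falls below the rate achievable on spiders alone: E₂/h₂ = λE₁/(1 + λh₁).
Solve for λ: λE₁h₂ = E₂(1 + λh₁) → λ(E₁h₂ − E₂h₁) = E₂ → λ = E₂/(E₁h₂ − E₂h₁).
λ = 1.41/(9.67×8.19 − 1.41×18.6) = 1.41/52.97 = 0.02662 per s.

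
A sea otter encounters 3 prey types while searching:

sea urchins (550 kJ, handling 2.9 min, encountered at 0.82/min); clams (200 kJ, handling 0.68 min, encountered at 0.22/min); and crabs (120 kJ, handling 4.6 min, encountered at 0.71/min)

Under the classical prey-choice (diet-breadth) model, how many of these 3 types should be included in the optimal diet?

2

Profitabilities (E/h, kJ/min): clams 294, sea urchins 190, crabs 26.1. Add prey in this order while the next type's profitability exceeds the intake rate on those already taken.
Rate on top 1: 38.27. sea urchins: 190 > 38.27 → include.
Rate on top 2: 140.3. crabs: 26.1 < 140.3 → exclude; stop.
Optimal diet: clams, sea urchins — 2 of 3 types.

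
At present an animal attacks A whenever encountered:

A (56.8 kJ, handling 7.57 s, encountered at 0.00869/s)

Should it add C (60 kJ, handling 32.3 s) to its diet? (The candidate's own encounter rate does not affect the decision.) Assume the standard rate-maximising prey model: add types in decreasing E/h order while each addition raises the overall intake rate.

Yes

On A alone, R = ΣλE/(1+Σλh) = 0.4936/1.066 = 0.4631 kJ/s.
Profitability of C: 60/32.3 = 1.858 kJ/s.
Since 1.858 > R, including C increases the long-run rate.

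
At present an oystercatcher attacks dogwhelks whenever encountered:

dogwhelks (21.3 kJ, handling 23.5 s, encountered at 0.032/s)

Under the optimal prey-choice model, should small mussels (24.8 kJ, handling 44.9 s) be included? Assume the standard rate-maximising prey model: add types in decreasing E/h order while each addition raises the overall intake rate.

Yes

On dogwhelks alone, R = ΣλE/(1+Σλh) = 0.6816/1.752 = 0.389 kJ/s.
Profitability of small mussels: 24.8/44.9 = 0.5523 kJ/s.
Since 0.5523 > R, including small mussels increases the long-run rate.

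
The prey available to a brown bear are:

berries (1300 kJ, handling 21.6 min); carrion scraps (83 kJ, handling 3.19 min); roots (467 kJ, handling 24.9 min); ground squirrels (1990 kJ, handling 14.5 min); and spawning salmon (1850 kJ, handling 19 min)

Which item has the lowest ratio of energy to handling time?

roots

Profitability E/h (kJ/min): berries = 1300/21.6 = 60.2, carrion scraps = 83/3.19 = 26, roots = 467/24.9 = 18.8, ground squirrels = 1990/14.5 = 137, spawning salmon = 1850/19 = 97.4.
Ranked: ground squirrels > spawning salmon > berries > carrion scraps > roots.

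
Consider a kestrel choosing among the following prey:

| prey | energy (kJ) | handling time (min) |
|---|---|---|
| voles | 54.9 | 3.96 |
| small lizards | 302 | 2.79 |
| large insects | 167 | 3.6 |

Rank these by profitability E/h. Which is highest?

Profitability E/h (kJ/min): voles = 54.9/3.96 = 13.9, small lizards = 302/2.79 = 108, large insects = 167/3.6 = 46.4.
Ranked: small lizards > large insects > voles.

small lizards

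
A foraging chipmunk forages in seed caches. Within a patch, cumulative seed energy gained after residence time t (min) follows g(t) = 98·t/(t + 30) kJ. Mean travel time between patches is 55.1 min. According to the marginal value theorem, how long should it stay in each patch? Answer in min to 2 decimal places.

40.66 min

By the marginal value theorem, leave when the instantaneous gain rate g'(t) equals the habitat-wide average g(t)/(T + t).
g'(t) = 98·30/(t + 30)². Setting 98·30/(t+30)² = 98t/[(t+30)(55.1+t)] gives 30(55.1+t) = t(t+30), so t² = 30×55.1 = 1653.
t* = √1653 = 40.66 min.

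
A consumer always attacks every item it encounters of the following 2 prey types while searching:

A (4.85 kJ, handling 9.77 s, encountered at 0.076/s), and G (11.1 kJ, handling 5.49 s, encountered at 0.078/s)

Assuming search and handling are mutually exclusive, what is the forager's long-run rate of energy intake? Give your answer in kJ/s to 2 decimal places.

R = Σλ_iE_i / (1 + Σλ_ih_i)
Numerator: 0.076×4.85 + 0.078×11.1 = 1.234
Denominator: 1 + 0.076×9.77 + 0.078×5.49 = 2.171
R = 1.234/2.171 = 0.5687 kJ/s

0.57 kJ/s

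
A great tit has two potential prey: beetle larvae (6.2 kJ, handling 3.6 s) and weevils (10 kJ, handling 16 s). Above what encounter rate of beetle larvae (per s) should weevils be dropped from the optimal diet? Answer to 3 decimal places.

0.158 per s

At the threshold, the rate on beetle larvae alone equals the profitability of weevils: λ·6.2/(1 + λ·3.6) = 10/16 = 0.625.
Rearranging, λ(6.2 − 0.625×3.6) = 0.625, so λ = 0.625/3.95 = 0.1582 per s.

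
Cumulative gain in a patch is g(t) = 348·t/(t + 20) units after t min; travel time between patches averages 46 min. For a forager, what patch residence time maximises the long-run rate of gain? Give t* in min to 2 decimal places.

30.33 min

By the marginal value theorem, leave when the instantaneous gain rate g'(t) equals the habitat-wide average g(t)/(T + t).
g'(t) = 348·20/(t + 20)². Setting 348·20/(t+20)² = 348t/[(t+20)(46+t)] gives 20(46+t) = t(t+20), so t² = 20×46 = 920.
t* = √920 = 30.33 min.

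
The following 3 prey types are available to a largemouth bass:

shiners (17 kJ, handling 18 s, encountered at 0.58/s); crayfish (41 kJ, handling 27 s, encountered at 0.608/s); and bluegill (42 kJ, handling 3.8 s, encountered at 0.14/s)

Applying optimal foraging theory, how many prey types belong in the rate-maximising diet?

1

Profitabilities (E/h, kJ/s): bluegill 11.1, crayfish 1.52, shiners 0.944. Add prey in this order while the next type's profitability exceeds the intake rate on those already taken.
Rate on top 1: 3.838. crayfish: 1.52 < 3.838 → exclude; stop.
Optimal diet: bluegill — 1 of 3 types.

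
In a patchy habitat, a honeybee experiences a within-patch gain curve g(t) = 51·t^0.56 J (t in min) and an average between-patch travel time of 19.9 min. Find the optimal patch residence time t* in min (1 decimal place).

By the marginal value theorem, leave when the instantaneous gain rate g'(t) equals the habitat-wide average g(t)/(T + t).
g'(t) = 0.56·51·t^-0.44. Setting 0.56·51·t^-0.44 = 51·t^0.56/(19.9+t) gives 0.56(19.9+t) = t, so 0.44·t = 0.56×19.9.
t* = 0.56×19.9/0.44 = 25.33 min.

25.3 min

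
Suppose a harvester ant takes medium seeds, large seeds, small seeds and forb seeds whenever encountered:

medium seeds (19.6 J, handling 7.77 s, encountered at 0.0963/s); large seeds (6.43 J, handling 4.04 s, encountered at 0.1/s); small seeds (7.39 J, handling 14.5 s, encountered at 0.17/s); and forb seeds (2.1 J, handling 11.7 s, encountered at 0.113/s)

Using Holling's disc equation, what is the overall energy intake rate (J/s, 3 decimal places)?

Energy encountered per unit search time: 0.0963×19.6 + 0.1×6.43 + 0.17×7.39 + 0.113×2.1 = 4.024 J/s.
Handling time per unit search time: 0.0963×7.77 + 0.1×4.04 + 0.17×14.5 + 0.113×11.7 = 4.939.
Rate = 4.024/(1 + 4.939) = 0.6775 J/s.

0.678 J/s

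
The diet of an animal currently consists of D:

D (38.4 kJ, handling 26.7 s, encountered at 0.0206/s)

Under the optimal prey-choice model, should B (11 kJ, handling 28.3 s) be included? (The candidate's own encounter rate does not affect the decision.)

No

Intake rate on the current diet: R = (0.0206×38.4) / (1 + 0.0206×26.7) = 0.791/1.55 = 0.5103 kJ/s.
Profitability of B: 11/28.3 = 0.3887 kJ/s.
Since 0.3887 < R, time spent handling B is better spent searching.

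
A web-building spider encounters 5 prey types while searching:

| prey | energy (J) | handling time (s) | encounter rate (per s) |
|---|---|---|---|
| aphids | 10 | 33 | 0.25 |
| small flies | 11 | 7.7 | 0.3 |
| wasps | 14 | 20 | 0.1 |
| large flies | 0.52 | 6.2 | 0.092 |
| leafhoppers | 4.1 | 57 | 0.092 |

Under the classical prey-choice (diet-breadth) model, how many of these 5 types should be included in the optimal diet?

E/h in descending order: small flies 1.43, wasps 0.7, aphids 0.303, large flies 0.0839, leafhoppers 0.0719 J/s. The optimal diet is the largest prefix of this list for which every included type satisfies E_i/h_i > R on the types above it.
Rate on top 1: 0.997. wasps: 0.7 < 0.997 → exclude; stop.
Optimal diet: small flies — 1 of 5 types.

1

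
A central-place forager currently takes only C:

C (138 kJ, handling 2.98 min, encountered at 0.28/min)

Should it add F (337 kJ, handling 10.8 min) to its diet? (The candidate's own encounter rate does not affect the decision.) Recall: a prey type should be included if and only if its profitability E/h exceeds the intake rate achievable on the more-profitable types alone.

Yes

Intake rate on the current diet: R = (0.28×138) / (1 + 0.28×2.98) = 38.64/1.834 = 21.06 kJ/min.
F: E/h = 337/10.8 = 31.2 kJ/min.
31.2 > 21.06, so adding F raises the average — include it.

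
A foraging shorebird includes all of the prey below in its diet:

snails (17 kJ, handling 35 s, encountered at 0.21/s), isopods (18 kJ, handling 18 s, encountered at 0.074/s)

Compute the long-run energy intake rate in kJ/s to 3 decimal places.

R = Σλ_iE_i / (1 + Σλ_ih_i)
Numerator: 0.21×17 + 0.074×18 = 4.902
Denominator: 1 + 0.21×35 + 0.074×18 = 9.682
R = 4.902/9.682 = 0.5063 kJ/s

0.506 kJ/s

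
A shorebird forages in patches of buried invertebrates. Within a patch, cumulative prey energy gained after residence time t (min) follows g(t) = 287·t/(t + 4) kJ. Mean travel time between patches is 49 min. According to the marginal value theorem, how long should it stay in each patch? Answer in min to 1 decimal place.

14.0 min

Maximise g(t)/(T+t): set derivative to zero → g'(t)(T+t) = g(t).
g'(t) = 287·4/(t + 4)². Setting 287·4/(t+4)² = 287t/[(t+4)(49+t)] gives 4(49+t) = t(t+4), so t² = 4×49 = 196.
t* = √196 = 14 min.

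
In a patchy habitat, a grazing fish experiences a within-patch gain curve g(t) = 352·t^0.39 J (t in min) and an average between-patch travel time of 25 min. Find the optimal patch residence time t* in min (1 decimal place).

16.0 min

Maximise g(t)/(T+t): set derivative to zero → g'(t)(T+t) = g(t).
g'(t) = 0.39·352·t^-0.61. Setting 0.39·352·t^-0.61 = 352·t^0.39/(25+t) gives 0.39(25+t) = t, so 0.61·t = 0.39×25.
t* = 0.39×25/0.61 = 15.98 min.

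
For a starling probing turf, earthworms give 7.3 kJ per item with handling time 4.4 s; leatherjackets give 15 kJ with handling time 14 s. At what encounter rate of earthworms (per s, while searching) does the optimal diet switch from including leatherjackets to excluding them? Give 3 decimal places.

0.414 per s

Drop leatherjackets once their profitability E₂/h₂ falls below the rate achievable on earthworms alone: E₂/h₂ = λE₁/(1 + λh₁).
Solve for λ: λE₁h₂ = E₂(1 + λh₁) → λ(E₁h₂ − E₂h₁) = E₂ → λ = E₂/(E₁h₂ − E₂h₁).
λ = 15/(7.3×14 − 15×4.4) = 15/36.2 = 0.4144 per s.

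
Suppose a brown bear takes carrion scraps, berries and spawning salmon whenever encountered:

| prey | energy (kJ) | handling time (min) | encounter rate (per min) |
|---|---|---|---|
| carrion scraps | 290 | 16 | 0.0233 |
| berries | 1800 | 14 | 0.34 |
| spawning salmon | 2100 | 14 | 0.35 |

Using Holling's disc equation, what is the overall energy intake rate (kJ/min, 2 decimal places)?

R = Σλ_iE_i / (1 + Σλ_ih_i)
Numerator: 0.0233×290 + 0.34×1800 + 0.35×2100 = 1354
Denominator: 1 + 0.0233×16 + 0.34×14 + 0.35×14 = 11.03
R = 1354/11.03 = 122.7 kJ/min

122.70 kJ/min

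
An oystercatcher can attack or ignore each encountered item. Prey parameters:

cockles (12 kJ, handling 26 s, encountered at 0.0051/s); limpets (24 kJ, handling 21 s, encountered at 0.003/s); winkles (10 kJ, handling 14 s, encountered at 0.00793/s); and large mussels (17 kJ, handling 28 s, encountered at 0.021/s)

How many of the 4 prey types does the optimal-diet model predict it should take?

4

E/h in descending order: limpets 1.14, winkles 0.714, large mussels 0.607, cockles 0.462 kJ/s. The optimal diet is the largest prefix of this list for which every included type satisfies E_i/h_i > R on the types above it.
Rate on top 1: 0.06773. winkles: 0.714 > 0.06773 → include.
Rate on top 2: 0.1289. large mussels: 0.607 > 0.1289 → include.
Rate on top 3: 0.2885. cockles: 0.462 > 0.2885 → include.
Optimal diet: limpets, winkles, large mussels, cockles — 4 of 4 types.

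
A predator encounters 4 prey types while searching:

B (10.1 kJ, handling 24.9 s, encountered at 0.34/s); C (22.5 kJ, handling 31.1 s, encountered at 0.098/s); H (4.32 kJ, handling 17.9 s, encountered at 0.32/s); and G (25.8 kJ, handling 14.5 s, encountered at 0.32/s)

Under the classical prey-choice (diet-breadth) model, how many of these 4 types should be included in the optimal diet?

Profitabilities (E/h, kJ/s): G 1.78, C 0.723, B 0.406, H 0.241. Add prey in this order while the next type's profitability exceeds the intake rate on those already taken.
Rate on top 1: 1.464. C: 0.723 < 1.464 → exclude; stop.
Optimal diet: G — 1 of 4 types.

1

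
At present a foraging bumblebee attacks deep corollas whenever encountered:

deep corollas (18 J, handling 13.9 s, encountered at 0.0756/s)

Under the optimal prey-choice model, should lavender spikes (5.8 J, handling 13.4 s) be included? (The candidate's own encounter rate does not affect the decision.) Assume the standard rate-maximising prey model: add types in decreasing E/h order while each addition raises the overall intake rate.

No

Intake rate on the current diet: R = (0.0756×18) / (1 + 0.0756×13.9) = 1.361/2.051 = 0.6635 J/s.
Profitability of lavender spikes: 5.8/13.4 = 0.4328 J/s.
Since 0.4328 < R, time spent handling lavender spikes is better spent searching.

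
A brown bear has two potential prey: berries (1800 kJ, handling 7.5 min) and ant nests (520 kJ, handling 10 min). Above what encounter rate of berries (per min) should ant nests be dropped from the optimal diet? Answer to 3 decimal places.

At the threshold, the rate on berries alone equals the profitability of ant nests: λ·1800/(1 + λ·7.5) = 520/10 = 52.
Rearranging, λ(1800 − 52×7.5) = 52, so λ = 52/1410 = 0.03688 per min.

0.037 per min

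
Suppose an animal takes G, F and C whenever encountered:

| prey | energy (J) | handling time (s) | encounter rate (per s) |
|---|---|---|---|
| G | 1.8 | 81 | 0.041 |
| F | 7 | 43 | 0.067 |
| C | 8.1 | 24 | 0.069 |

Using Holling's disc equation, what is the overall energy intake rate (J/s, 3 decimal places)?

0.124 J/s

R = Σλ_iE_i / (1 + Σλ_ih_i)
Numerator: 0.041×1.8 + 0.067×7 + 0.069×8.1 = 1.102
Denominator: 1 + 0.041×81 + 0.067×43 + 0.069×24 = 8.858
R = 1.102/8.858 = 0.1244 J/s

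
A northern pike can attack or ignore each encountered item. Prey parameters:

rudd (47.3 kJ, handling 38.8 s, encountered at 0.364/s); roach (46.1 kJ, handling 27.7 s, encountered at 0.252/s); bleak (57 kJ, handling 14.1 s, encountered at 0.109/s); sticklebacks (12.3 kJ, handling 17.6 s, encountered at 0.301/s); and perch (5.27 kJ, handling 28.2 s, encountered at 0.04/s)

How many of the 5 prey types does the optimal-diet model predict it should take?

E/h in descending order: bleak 4.04, roach 1.66, rudd 1.22, sticklebacks 0.699, perch 0.187 kJ/s. The optimal diet is the largest prefix of this list for which every included type satisfies E_i/h_i > R on the types above it.
Rate on top 1: 2.449. roach: 1.66 < 2.449 → exclude; stop.
Optimal diet: bleak — 1 of 5 types.

1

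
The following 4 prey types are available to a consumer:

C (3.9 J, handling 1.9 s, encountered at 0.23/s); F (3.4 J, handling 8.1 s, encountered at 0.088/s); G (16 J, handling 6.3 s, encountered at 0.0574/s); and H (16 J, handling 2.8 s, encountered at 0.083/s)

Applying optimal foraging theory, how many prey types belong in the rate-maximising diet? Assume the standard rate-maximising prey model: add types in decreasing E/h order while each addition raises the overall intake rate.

E/h in descending order: H 5.71, G 2.54, C 2.05, F 0.42 J/s. The optimal diet is the largest prefix of this list for which every included type satisfies E_i/h_i > R on the types above it.
Rate on top 1: 1.078. G: 2.54 > 1.078 → include.
Rate on top 2: 1.409. C: 2.05 > 1.409 → include.
Rate on top 3: 1.548. F: 0.42 < 1.548 → exclude; stop.
Optimal diet: H, G, C — 3 of 4 types.

3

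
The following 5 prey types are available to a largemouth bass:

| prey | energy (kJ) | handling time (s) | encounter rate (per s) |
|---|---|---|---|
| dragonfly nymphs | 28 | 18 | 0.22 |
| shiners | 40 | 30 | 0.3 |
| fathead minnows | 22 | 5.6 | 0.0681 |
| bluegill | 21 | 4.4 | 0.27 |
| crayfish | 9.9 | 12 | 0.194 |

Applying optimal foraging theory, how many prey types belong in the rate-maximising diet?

2

Rank by E/h (kJ/s): bluegill 4.77, fathead minnows 3.93, dragonfly nymphs 1.56, shiners 1.33, crayfish 0.825. Include each in turn until the next type's E/h falls below the running intake rate.
Rate on top 1: 2.591. fathead minnows: 3.93 > 2.591 → include.
Rate on top 2: 2.79. dragonfly nymphs: 1.56 < 2.79 → exclude; stop.
Optimal diet: bluegill, fathead minnows — 2 of 5 types.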